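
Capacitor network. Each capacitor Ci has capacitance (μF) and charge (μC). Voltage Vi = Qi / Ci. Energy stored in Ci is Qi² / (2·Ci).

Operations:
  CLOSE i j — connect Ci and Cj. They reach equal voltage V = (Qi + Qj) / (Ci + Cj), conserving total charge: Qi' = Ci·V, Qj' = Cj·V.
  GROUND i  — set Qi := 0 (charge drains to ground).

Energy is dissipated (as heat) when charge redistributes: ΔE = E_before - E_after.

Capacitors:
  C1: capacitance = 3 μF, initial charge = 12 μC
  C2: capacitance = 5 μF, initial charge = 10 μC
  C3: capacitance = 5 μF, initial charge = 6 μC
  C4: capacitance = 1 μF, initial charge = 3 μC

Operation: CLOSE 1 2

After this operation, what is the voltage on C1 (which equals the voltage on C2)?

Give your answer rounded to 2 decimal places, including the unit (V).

Initial: C1(3μF, Q=12μC, V=4.00V), C2(5μF, Q=10μC, V=2.00V), C3(5μF, Q=6μC, V=1.20V), C4(1μF, Q=3μC, V=3.00V)
Op 1: CLOSE 1-2: Q_total=22.00, C_total=8.00, V=2.75; Q1=8.25, Q2=13.75; dissipated=3.750

Answer: 2.75 V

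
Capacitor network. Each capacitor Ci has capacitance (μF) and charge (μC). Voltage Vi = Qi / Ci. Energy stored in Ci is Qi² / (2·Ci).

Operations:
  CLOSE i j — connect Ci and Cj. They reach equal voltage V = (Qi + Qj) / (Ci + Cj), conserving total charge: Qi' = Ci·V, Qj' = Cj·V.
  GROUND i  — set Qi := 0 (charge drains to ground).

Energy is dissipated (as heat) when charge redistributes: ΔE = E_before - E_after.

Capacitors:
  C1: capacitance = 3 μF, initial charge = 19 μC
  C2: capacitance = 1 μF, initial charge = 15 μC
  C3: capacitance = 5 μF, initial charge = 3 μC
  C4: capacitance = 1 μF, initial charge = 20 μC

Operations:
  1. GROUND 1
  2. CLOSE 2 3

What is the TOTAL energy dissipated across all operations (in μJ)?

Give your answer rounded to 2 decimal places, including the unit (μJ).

Answer: 146.57 μJ

Derivation:
Initial: C1(3μF, Q=19μC, V=6.33V), C2(1μF, Q=15μC, V=15.00V), C3(5μF, Q=3μC, V=0.60V), C4(1μF, Q=20μC, V=20.00V)
Op 1: GROUND 1: Q1=0; energy lost=60.167
Op 2: CLOSE 2-3: Q_total=18.00, C_total=6.00, V=3.00; Q2=3.00, Q3=15.00; dissipated=86.400
Total dissipated: 146.567 μJ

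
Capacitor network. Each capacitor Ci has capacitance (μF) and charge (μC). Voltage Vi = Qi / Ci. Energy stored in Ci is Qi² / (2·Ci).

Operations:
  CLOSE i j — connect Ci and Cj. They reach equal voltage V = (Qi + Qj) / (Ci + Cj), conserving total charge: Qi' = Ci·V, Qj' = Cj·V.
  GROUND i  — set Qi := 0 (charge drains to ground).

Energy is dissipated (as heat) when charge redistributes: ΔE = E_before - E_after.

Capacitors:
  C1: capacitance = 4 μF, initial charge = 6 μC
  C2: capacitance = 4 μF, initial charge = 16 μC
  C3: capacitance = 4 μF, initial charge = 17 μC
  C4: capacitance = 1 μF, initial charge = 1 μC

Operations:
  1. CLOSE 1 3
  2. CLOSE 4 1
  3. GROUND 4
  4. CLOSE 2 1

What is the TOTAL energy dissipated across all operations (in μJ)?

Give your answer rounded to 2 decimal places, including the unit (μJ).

Initial: C1(4μF, Q=6μC, V=1.50V), C2(4μF, Q=16μC, V=4.00V), C3(4μF, Q=17μC, V=4.25V), C4(1μF, Q=1μC, V=1.00V)
Op 1: CLOSE 1-3: Q_total=23.00, C_total=8.00, V=2.88; Q1=11.50, Q3=11.50; dissipated=7.562
Op 2: CLOSE 4-1: Q_total=12.50, C_total=5.00, V=2.50; Q4=2.50, Q1=10.00; dissipated=1.406
Op 3: GROUND 4: Q4=0; energy lost=3.125
Op 4: CLOSE 2-1: Q_total=26.00, C_total=8.00, V=3.25; Q2=13.00, Q1=13.00; dissipated=2.250
Total dissipated: 14.344 μJ

Answer: 14.34 μJ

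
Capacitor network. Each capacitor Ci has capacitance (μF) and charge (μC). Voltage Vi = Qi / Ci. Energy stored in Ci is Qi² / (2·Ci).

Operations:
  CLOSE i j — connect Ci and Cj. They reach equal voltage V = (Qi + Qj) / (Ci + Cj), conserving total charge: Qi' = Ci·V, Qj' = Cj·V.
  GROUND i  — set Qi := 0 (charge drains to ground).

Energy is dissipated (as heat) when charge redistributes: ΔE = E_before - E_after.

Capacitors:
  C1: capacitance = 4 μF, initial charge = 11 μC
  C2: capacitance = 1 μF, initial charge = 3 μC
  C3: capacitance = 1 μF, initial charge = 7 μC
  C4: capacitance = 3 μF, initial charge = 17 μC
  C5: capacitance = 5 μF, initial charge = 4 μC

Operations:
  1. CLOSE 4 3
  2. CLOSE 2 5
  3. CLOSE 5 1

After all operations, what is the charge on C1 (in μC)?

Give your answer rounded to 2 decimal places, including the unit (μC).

Answer: 7.48 μC

Derivation:
Initial: C1(4μF, Q=11μC, V=2.75V), C2(1μF, Q=3μC, V=3.00V), C3(1μF, Q=7μC, V=7.00V), C4(3μF, Q=17μC, V=5.67V), C5(5μF, Q=4μC, V=0.80V)
Op 1: CLOSE 4-3: Q_total=24.00, C_total=4.00, V=6.00; Q4=18.00, Q3=6.00; dissipated=0.667
Op 2: CLOSE 2-5: Q_total=7.00, C_total=6.00, V=1.17; Q2=1.17, Q5=5.83; dissipated=2.017
Op 3: CLOSE 5-1: Q_total=16.83, C_total=9.00, V=1.87; Q5=9.35, Q1=7.48; dissipated=2.785
Final charges: Q1=7.48, Q2=1.17, Q3=6.00, Q4=18.00, Q5=9.35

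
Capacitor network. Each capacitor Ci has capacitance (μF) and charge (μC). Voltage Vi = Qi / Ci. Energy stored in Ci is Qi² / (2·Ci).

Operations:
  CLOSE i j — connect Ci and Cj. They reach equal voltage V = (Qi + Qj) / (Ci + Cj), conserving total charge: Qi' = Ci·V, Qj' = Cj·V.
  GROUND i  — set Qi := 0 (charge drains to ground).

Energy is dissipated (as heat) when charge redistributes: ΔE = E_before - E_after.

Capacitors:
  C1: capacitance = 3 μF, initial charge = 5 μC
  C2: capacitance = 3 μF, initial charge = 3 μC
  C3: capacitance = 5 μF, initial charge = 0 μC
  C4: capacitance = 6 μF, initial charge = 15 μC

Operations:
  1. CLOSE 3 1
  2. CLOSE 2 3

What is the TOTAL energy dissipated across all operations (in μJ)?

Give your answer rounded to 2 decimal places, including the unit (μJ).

Answer: 2.74 μJ

Derivation:
Initial: C1(3μF, Q=5μC, V=1.67V), C2(3μF, Q=3μC, V=1.00V), C3(5μF, Q=0μC, V=0.00V), C4(6μF, Q=15μC, V=2.50V)
Op 1: CLOSE 3-1: Q_total=5.00, C_total=8.00, V=0.62; Q3=3.12, Q1=1.88; dissipated=2.604
Op 2: CLOSE 2-3: Q_total=6.12, C_total=8.00, V=0.77; Q2=2.30, Q3=3.83; dissipated=0.132
Total dissipated: 2.736 μJ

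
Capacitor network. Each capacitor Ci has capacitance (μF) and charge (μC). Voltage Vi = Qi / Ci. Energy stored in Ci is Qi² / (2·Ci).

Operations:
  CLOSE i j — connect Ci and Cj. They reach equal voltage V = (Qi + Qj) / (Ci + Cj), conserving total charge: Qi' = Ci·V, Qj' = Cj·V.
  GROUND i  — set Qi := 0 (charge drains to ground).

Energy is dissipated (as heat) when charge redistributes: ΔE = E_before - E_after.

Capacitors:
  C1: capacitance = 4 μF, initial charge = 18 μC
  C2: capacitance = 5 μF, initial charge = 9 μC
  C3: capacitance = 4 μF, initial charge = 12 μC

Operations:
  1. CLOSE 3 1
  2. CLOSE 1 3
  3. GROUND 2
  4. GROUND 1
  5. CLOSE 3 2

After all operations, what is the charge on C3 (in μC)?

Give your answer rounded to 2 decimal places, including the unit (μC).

Answer: 6.67 μC

Derivation:
Initial: C1(4μF, Q=18μC, V=4.50V), C2(5μF, Q=9μC, V=1.80V), C3(4μF, Q=12μC, V=3.00V)
Op 1: CLOSE 3-1: Q_total=30.00, C_total=8.00, V=3.75; Q3=15.00, Q1=15.00; dissipated=2.250
Op 2: CLOSE 1-3: Q_total=30.00, C_total=8.00, V=3.75; Q1=15.00, Q3=15.00; dissipated=0.000
Op 3: GROUND 2: Q2=0; energy lost=8.100
Op 4: GROUND 1: Q1=0; energy lost=28.125
Op 5: CLOSE 3-2: Q_total=15.00, C_total=9.00, V=1.67; Q3=6.67, Q2=8.33; dissipated=15.625
Final charges: Q1=0.00, Q2=8.33, Q3=6.67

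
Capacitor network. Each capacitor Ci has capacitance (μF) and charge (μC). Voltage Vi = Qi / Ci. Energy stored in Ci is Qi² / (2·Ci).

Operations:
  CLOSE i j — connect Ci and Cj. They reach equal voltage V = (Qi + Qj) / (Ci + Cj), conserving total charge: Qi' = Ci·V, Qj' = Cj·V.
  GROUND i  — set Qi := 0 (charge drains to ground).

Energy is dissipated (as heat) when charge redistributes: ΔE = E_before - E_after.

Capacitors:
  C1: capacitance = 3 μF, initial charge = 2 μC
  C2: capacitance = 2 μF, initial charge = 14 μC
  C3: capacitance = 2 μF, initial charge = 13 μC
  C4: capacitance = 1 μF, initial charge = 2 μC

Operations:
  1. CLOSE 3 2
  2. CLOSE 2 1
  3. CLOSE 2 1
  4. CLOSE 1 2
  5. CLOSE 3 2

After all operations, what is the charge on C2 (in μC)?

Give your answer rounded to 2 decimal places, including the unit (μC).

Initial: C1(3μF, Q=2μC, V=0.67V), C2(2μF, Q=14μC, V=7.00V), C3(2μF, Q=13μC, V=6.50V), C4(1μF, Q=2μC, V=2.00V)
Op 1: CLOSE 3-2: Q_total=27.00, C_total=4.00, V=6.75; Q3=13.50, Q2=13.50; dissipated=0.125
Op 2: CLOSE 2-1: Q_total=15.50, C_total=5.00, V=3.10; Q2=6.20, Q1=9.30; dissipated=22.204
Op 3: CLOSE 2-1: Q_total=15.50, C_total=5.00, V=3.10; Q2=6.20, Q1=9.30; dissipated=0.000
Op 4: CLOSE 1-2: Q_total=15.50, C_total=5.00, V=3.10; Q1=9.30, Q2=6.20; dissipated=0.000
Op 5: CLOSE 3-2: Q_total=19.70, C_total=4.00, V=4.92; Q3=9.85, Q2=9.85; dissipated=6.661
Final charges: Q1=9.30, Q2=9.85, Q3=9.85, Q4=2.00

Answer: 9.85 μC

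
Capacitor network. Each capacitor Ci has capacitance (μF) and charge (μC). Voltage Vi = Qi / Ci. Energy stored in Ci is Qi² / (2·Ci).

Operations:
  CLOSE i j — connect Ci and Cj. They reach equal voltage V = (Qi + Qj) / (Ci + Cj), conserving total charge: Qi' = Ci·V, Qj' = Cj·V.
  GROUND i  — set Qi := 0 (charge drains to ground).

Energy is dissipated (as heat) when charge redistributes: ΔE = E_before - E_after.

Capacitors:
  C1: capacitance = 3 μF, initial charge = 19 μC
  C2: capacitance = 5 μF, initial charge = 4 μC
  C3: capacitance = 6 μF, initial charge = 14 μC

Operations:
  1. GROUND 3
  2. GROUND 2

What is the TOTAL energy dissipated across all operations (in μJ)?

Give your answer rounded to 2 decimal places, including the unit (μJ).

Answer: 17.93 μJ

Derivation:
Initial: C1(3μF, Q=19μC, V=6.33V), C2(5μF, Q=4μC, V=0.80V), C3(6μF, Q=14μC, V=2.33V)
Op 1: GROUND 3: Q3=0; energy lost=16.333
Op 2: GROUND 2: Q2=0; energy lost=1.600
Total dissipated: 17.933 μJ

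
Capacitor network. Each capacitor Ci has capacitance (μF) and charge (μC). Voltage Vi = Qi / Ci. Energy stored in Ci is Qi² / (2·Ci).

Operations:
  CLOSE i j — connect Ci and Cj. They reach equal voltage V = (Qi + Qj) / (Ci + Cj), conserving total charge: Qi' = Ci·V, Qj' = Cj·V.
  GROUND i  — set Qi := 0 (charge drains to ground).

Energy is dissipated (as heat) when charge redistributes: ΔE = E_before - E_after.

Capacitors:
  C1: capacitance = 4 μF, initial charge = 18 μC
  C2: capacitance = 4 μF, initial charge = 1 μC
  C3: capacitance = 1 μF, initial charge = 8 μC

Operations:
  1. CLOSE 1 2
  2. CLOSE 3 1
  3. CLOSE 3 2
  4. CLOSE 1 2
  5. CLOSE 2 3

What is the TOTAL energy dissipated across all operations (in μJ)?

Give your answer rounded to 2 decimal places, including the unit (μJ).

Initial: C1(4μF, Q=18μC, V=4.50V), C2(4μF, Q=1μC, V=0.25V), C3(1μF, Q=8μC, V=8.00V)
Op 1: CLOSE 1-2: Q_total=19.00, C_total=8.00, V=2.38; Q1=9.50, Q2=9.50; dissipated=18.062
Op 2: CLOSE 3-1: Q_total=17.50, C_total=5.00, V=3.50; Q3=3.50, Q1=14.00; dissipated=12.656
Op 3: CLOSE 3-2: Q_total=13.00, C_total=5.00, V=2.60; Q3=2.60, Q2=10.40; dissipated=0.506
Op 4: CLOSE 1-2: Q_total=24.40, C_total=8.00, V=3.05; Q1=12.20, Q2=12.20; dissipated=0.810
Op 5: CLOSE 2-3: Q_total=14.80, C_total=5.00, V=2.96; Q2=11.84, Q3=2.96; dissipated=0.081
Total dissipated: 32.116 μJ

Answer: 32.12 μJ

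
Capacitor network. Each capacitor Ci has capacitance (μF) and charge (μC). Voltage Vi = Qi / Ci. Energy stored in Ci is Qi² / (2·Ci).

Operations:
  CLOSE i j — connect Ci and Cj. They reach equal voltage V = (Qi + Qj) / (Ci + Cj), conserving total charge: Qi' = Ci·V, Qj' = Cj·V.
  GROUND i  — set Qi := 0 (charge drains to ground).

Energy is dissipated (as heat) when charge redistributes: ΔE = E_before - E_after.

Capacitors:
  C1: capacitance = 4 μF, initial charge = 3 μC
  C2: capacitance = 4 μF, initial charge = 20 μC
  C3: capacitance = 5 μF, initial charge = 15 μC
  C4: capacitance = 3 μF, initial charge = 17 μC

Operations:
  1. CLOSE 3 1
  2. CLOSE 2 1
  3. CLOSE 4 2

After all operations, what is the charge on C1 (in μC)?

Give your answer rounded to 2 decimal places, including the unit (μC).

Answer: 14.00 μC

Derivation:
Initial: C1(4μF, Q=3μC, V=0.75V), C2(4μF, Q=20μC, V=5.00V), C3(5μF, Q=15μC, V=3.00V), C4(3μF, Q=17μC, V=5.67V)
Op 1: CLOSE 3-1: Q_total=18.00, C_total=9.00, V=2.00; Q3=10.00, Q1=8.00; dissipated=5.625
Op 2: CLOSE 2-1: Q_total=28.00, C_total=8.00, V=3.50; Q2=14.00, Q1=14.00; dissipated=9.000
Op 3: CLOSE 4-2: Q_total=31.00, C_total=7.00, V=4.43; Q4=13.29, Q2=17.71; dissipated=4.024
Final charges: Q1=14.00, Q2=17.71, Q3=10.00, Q4=13.29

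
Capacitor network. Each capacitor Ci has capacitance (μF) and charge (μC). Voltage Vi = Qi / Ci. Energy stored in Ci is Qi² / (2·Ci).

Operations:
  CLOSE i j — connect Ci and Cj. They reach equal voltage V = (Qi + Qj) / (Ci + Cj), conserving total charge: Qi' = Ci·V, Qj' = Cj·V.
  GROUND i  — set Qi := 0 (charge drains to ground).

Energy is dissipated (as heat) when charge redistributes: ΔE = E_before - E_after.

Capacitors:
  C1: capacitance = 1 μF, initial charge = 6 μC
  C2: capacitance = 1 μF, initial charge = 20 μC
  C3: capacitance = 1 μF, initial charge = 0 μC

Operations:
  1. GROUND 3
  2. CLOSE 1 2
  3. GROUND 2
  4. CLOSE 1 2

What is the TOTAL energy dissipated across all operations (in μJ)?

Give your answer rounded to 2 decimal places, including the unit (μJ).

Answer: 175.75 μJ

Derivation:
Initial: C1(1μF, Q=6μC, V=6.00V), C2(1μF, Q=20μC, V=20.00V), C3(1μF, Q=0μC, V=0.00V)
Op 1: GROUND 3: Q3=0; energy lost=0.000
Op 2: CLOSE 1-2: Q_total=26.00, C_total=2.00, V=13.00; Q1=13.00, Q2=13.00; dissipated=49.000
Op 3: GROUND 2: Q2=0; energy lost=84.500
Op 4: CLOSE 1-2: Q_total=13.00, C_total=2.00, V=6.50; Q1=6.50, Q2=6.50; dissipated=42.250
Total dissipated: 175.750 μJ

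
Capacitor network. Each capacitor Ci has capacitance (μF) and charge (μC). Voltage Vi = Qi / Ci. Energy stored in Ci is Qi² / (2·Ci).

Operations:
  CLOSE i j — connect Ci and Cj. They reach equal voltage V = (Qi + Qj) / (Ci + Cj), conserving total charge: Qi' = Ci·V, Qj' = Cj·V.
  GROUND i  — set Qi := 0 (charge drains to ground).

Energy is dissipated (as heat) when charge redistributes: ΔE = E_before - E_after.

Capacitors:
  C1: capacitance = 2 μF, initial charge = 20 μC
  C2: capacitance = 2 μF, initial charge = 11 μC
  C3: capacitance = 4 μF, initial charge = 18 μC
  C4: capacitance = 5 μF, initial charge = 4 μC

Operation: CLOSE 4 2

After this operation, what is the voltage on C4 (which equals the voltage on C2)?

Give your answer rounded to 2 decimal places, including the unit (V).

Answer: 2.14 V

Derivation:
Initial: C1(2μF, Q=20μC, V=10.00V), C2(2μF, Q=11μC, V=5.50V), C3(4μF, Q=18μC, V=4.50V), C4(5μF, Q=4μC, V=0.80V)
Op 1: CLOSE 4-2: Q_total=15.00, C_total=7.00, V=2.14; Q4=10.71, Q2=4.29; dissipated=15.779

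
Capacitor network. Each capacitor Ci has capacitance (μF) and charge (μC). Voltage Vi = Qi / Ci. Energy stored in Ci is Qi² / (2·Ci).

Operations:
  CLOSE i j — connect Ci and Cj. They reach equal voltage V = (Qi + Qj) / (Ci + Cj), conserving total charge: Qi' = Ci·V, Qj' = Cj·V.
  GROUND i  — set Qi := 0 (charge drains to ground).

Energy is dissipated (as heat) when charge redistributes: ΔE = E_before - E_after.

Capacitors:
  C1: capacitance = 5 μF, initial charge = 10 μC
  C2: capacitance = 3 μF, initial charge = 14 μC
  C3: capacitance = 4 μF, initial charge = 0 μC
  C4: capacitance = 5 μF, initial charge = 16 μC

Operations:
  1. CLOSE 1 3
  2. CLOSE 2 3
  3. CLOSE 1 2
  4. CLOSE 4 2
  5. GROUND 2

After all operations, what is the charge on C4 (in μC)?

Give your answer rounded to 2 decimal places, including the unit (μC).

Answer: 13.15 μC

Derivation:
Initial: C1(5μF, Q=10μC, V=2.00V), C2(3μF, Q=14μC, V=4.67V), C3(4μF, Q=0μC, V=0.00V), C4(5μF, Q=16μC, V=3.20V)
Op 1: CLOSE 1-3: Q_total=10.00, C_total=9.00, V=1.11; Q1=5.56, Q3=4.44; dissipated=4.444
Op 2: CLOSE 2-3: Q_total=18.44, C_total=7.00, V=2.63; Q2=7.90, Q3=10.54; dissipated=10.836
Op 3: CLOSE 1-2: Q_total=13.46, C_total=8.00, V=1.68; Q1=8.41, Q2=5.05; dissipated=2.177
Op 4: CLOSE 4-2: Q_total=21.05, C_total=8.00, V=2.63; Q4=13.15, Q2=7.89; dissipated=2.159
Op 5: GROUND 2: Q2=0; energy lost=10.383
Final charges: Q1=8.41, Q2=0.00, Q3=10.54, Q4=13.15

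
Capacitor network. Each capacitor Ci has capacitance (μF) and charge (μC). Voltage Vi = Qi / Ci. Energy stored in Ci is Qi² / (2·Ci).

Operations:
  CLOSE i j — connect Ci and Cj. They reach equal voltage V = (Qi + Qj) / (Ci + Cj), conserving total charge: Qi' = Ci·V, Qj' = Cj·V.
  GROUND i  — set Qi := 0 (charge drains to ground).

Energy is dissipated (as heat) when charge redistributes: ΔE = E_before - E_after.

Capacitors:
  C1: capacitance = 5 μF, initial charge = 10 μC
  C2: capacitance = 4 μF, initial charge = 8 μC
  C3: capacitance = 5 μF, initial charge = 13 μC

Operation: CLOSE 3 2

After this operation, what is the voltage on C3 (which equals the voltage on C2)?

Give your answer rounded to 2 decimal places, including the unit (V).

Answer: 2.33 V

Derivation:
Initial: C1(5μF, Q=10μC, V=2.00V), C2(4μF, Q=8μC, V=2.00V), C3(5μF, Q=13μC, V=2.60V)
Op 1: CLOSE 3-2: Q_total=21.00, C_total=9.00, V=2.33; Q3=11.67, Q2=9.33; dissipated=0.400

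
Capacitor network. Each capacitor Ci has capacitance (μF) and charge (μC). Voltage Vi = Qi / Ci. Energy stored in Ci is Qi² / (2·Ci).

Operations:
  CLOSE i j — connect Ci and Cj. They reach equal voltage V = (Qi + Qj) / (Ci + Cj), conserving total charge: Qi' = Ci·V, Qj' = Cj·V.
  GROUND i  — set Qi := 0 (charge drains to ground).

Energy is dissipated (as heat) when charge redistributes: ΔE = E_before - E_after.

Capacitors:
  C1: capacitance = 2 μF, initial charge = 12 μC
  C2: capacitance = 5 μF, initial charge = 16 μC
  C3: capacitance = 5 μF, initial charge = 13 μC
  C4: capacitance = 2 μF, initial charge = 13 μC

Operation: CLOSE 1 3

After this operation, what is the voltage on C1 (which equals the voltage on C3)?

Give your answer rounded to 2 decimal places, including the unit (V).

Answer: 3.57 V

Derivation:
Initial: C1(2μF, Q=12μC, V=6.00V), C2(5μF, Q=16μC, V=3.20V), C3(5μF, Q=13μC, V=2.60V), C4(2μF, Q=13μC, V=6.50V)
Op 1: CLOSE 1-3: Q_total=25.00, C_total=7.00, V=3.57; Q1=7.14, Q3=17.86; dissipated=8.257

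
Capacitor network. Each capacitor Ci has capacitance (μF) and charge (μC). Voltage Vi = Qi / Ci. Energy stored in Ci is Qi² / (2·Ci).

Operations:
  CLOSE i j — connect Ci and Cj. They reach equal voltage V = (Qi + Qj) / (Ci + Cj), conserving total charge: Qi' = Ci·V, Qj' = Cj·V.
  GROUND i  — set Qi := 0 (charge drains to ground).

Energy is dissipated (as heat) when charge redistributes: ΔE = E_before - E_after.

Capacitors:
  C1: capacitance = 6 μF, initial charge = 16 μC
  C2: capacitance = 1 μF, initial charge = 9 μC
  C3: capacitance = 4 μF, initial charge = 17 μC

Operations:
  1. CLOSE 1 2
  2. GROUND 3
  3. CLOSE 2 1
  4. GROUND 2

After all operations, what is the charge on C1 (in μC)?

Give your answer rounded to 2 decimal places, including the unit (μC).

Answer: 21.43 μC

Derivation:
Initial: C1(6μF, Q=16μC, V=2.67V), C2(1μF, Q=9μC, V=9.00V), C3(4μF, Q=17μC, V=4.25V)
Op 1: CLOSE 1-2: Q_total=25.00, C_total=7.00, V=3.57; Q1=21.43, Q2=3.57; dissipated=17.190
Op 2: GROUND 3: Q3=0; energy lost=36.125
Op 3: CLOSE 2-1: Q_total=25.00, C_total=7.00, V=3.57; Q2=3.57, Q1=21.43; dissipated=0.000
Op 4: GROUND 2: Q2=0; energy lost=6.378
Final charges: Q1=21.43, Q2=0.00, Q3=0.00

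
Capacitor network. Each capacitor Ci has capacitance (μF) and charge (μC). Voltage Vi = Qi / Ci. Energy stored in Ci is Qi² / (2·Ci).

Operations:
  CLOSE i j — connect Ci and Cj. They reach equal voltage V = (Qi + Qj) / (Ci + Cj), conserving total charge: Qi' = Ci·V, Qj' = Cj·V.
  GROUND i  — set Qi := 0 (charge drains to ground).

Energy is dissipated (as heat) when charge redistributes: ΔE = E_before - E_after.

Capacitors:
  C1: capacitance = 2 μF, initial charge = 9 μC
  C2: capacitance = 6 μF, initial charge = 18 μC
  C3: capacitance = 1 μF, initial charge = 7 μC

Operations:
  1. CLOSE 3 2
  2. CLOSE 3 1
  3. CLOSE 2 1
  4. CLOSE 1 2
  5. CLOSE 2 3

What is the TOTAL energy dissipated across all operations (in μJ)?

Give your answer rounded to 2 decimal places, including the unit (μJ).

Answer: 7.52 μJ

Derivation:
Initial: C1(2μF, Q=9μC, V=4.50V), C2(6μF, Q=18μC, V=3.00V), C3(1μF, Q=7μC, V=7.00V)
Op 1: CLOSE 3-2: Q_total=25.00, C_total=7.00, V=3.57; Q3=3.57, Q2=21.43; dissipated=6.857
Op 2: CLOSE 3-1: Q_total=12.57, C_total=3.00, V=4.19; Q3=4.19, Q1=8.38; dissipated=0.287
Op 3: CLOSE 2-1: Q_total=29.81, C_total=8.00, V=3.73; Q2=22.36, Q1=7.45; dissipated=0.287
Op 4: CLOSE 1-2: Q_total=29.81, C_total=8.00, V=3.73; Q1=7.45, Q2=22.36; dissipated=0.000
Op 5: CLOSE 2-3: Q_total=26.55, C_total=7.00, V=3.79; Q2=22.76, Q3=3.79; dissipated=0.092
Total dissipated: 7.524 μJ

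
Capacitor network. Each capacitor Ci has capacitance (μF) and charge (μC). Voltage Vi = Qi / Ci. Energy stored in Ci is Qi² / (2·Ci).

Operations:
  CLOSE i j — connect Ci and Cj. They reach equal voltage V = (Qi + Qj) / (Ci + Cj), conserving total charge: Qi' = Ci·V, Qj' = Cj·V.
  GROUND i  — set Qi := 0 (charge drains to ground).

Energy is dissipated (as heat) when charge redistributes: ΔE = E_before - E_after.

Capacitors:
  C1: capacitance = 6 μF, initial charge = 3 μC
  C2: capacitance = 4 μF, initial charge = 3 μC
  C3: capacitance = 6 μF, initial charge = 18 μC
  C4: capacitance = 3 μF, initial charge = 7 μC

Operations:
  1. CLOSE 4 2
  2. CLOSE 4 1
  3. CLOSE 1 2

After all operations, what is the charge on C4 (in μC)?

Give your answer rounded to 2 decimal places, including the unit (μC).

Initial: C1(6μF, Q=3μC, V=0.50V), C2(4μF, Q=3μC, V=0.75V), C3(6μF, Q=18μC, V=3.00V), C4(3μF, Q=7μC, V=2.33V)
Op 1: CLOSE 4-2: Q_total=10.00, C_total=7.00, V=1.43; Q4=4.29, Q2=5.71; dissipated=2.149
Op 2: CLOSE 4-1: Q_total=7.29, C_total=9.00, V=0.81; Q4=2.43, Q1=4.86; dissipated=0.862
Op 3: CLOSE 1-2: Q_total=10.57, C_total=10.00, V=1.06; Q1=6.34, Q2=4.23; dissipated=0.460
Final charges: Q1=6.34, Q2=4.23, Q3=18.00, Q4=2.43

Answer: 2.43 μC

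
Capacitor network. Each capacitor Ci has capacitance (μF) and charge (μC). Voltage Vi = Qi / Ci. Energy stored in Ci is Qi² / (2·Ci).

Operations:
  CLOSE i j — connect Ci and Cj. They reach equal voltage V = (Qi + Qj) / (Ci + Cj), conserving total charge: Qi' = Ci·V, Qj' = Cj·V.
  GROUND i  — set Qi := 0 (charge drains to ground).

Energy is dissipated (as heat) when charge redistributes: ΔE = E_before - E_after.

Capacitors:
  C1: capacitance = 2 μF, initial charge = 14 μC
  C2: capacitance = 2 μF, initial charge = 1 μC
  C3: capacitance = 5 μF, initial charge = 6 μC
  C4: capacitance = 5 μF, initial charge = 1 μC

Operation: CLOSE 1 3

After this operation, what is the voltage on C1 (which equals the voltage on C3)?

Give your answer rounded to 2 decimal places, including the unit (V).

Answer: 2.86 V

Derivation:
Initial: C1(2μF, Q=14μC, V=7.00V), C2(2μF, Q=1μC, V=0.50V), C3(5μF, Q=6μC, V=1.20V), C4(5μF, Q=1μC, V=0.20V)
Op 1: CLOSE 1-3: Q_total=20.00, C_total=7.00, V=2.86; Q1=5.71, Q3=14.29; dissipated=24.029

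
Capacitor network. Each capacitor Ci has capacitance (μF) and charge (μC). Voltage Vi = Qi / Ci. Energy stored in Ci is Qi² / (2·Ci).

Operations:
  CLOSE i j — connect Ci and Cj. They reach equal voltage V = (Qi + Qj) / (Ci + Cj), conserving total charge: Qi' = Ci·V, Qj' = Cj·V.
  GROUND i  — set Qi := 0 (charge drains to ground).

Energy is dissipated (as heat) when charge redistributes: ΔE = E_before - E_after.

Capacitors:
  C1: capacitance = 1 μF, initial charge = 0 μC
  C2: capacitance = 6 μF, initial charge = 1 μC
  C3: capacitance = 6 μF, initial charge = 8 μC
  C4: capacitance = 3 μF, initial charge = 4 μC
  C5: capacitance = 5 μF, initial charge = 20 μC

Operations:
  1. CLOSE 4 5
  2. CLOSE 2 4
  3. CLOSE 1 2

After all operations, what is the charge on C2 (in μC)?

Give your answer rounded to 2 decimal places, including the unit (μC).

Answer: 5.71 μC

Derivation:
Initial: C1(1μF, Q=0μC, V=0.00V), C2(6μF, Q=1μC, V=0.17V), C3(6μF, Q=8μC, V=1.33V), C4(3μF, Q=4μC, V=1.33V), C5(5μF, Q=20μC, V=4.00V)
Op 1: CLOSE 4-5: Q_total=24.00, C_total=8.00, V=3.00; Q4=9.00, Q5=15.00; dissipated=6.667
Op 2: CLOSE 2-4: Q_total=10.00, C_total=9.00, V=1.11; Q2=6.67, Q4=3.33; dissipated=8.028
Op 3: CLOSE 1-2: Q_total=6.67, C_total=7.00, V=0.95; Q1=0.95, Q2=5.71; dissipated=0.529
Final charges: Q1=0.95, Q2=5.71, Q3=8.00, Q4=3.33, Q5=15.00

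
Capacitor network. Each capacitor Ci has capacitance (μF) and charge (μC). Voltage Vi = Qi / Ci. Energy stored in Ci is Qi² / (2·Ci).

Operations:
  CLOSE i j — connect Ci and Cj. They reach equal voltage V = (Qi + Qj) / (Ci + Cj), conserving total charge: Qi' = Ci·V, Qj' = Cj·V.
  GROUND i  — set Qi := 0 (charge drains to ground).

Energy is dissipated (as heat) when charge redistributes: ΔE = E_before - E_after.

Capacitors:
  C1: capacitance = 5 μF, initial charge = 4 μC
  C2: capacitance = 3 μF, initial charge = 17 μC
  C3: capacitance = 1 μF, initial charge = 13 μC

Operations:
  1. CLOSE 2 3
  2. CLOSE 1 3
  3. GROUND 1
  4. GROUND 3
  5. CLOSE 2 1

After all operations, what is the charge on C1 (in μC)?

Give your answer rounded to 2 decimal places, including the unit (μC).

Answer: 14.06 μC

Derivation:
Initial: C1(5μF, Q=4μC, V=0.80V), C2(3μF, Q=17μC, V=5.67V), C3(1μF, Q=13μC, V=13.00V)
Op 1: CLOSE 2-3: Q_total=30.00, C_total=4.00, V=7.50; Q2=22.50, Q3=7.50; dissipated=20.167
Op 2: CLOSE 1-3: Q_total=11.50, C_total=6.00, V=1.92; Q1=9.58, Q3=1.92; dissipated=18.704
Op 3: GROUND 1: Q1=0; energy lost=9.184
Op 4: GROUND 3: Q3=0; energy lost=1.837
Op 5: CLOSE 2-1: Q_total=22.50, C_total=8.00, V=2.81; Q2=8.44, Q1=14.06; dissipated=52.734
Final charges: Q1=14.06, Q2=8.44, Q3=0.00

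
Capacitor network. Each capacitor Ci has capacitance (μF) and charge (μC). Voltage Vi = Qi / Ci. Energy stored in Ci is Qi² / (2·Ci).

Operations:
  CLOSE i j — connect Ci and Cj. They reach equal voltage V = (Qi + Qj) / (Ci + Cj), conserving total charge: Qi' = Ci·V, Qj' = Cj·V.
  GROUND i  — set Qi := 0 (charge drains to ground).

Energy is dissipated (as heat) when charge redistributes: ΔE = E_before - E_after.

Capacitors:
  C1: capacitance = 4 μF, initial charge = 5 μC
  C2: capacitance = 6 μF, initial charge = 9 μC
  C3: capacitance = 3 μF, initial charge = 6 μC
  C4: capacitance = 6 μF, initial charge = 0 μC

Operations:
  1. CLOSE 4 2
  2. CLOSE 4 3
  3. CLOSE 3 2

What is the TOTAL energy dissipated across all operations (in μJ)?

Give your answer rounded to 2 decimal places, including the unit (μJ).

Answer: 5.11 μJ

Derivation:
Initial: C1(4μF, Q=5μC, V=1.25V), C2(6μF, Q=9μC, V=1.50V), C3(3μF, Q=6μC, V=2.00V), C4(6μF, Q=0μC, V=0.00V)
Op 1: CLOSE 4-2: Q_total=9.00, C_total=12.00, V=0.75; Q4=4.50, Q2=4.50; dissipated=3.375
Op 2: CLOSE 4-3: Q_total=10.50, C_total=9.00, V=1.17; Q4=7.00, Q3=3.50; dissipated=1.562
Op 3: CLOSE 3-2: Q_total=8.00, C_total=9.00, V=0.89; Q3=2.67, Q2=5.33; dissipated=0.174
Total dissipated: 5.111 μJ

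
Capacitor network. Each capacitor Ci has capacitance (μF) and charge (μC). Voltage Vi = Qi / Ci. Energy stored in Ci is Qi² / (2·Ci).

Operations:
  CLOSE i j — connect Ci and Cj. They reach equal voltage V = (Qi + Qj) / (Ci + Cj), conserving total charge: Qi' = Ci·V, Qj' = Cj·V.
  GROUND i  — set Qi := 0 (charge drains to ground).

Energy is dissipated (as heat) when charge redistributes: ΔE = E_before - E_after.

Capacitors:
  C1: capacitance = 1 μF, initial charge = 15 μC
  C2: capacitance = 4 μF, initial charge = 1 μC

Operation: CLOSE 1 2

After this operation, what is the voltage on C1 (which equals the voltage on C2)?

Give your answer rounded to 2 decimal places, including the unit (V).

Initial: C1(1μF, Q=15μC, V=15.00V), C2(4μF, Q=1μC, V=0.25V)
Op 1: CLOSE 1-2: Q_total=16.00, C_total=5.00, V=3.20; Q1=3.20, Q2=12.80; dissipated=87.025

Answer: 3.20 V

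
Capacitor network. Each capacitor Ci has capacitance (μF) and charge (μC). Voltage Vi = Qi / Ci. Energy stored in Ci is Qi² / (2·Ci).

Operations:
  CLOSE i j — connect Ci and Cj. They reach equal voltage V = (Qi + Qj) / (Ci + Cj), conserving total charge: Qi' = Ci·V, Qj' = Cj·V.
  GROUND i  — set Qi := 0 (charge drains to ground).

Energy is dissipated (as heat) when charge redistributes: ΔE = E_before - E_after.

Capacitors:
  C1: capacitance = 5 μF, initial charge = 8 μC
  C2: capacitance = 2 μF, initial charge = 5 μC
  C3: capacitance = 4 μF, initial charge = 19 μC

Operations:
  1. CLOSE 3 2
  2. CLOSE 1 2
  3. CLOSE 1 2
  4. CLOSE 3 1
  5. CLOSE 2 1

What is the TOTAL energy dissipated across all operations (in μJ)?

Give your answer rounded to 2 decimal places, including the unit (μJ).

Answer: 11.17 μJ

Derivation:
Initial: C1(5μF, Q=8μC, V=1.60V), C2(2μF, Q=5μC, V=2.50V), C3(4μF, Q=19μC, V=4.75V)
Op 1: CLOSE 3-2: Q_total=24.00, C_total=6.00, V=4.00; Q3=16.00, Q2=8.00; dissipated=3.375
Op 2: CLOSE 1-2: Q_total=16.00, C_total=7.00, V=2.29; Q1=11.43, Q2=4.57; dissipated=4.114
Op 3: CLOSE 1-2: Q_total=16.00, C_total=7.00, V=2.29; Q1=11.43, Q2=4.57; dissipated=0.000
Op 4: CLOSE 3-1: Q_total=27.43, C_total=9.00, V=3.05; Q3=12.19, Q1=15.24; dissipated=3.265
Op 5: CLOSE 2-1: Q_total=19.81, C_total=7.00, V=2.83; Q2=5.66, Q1=14.15; dissipated=0.415
Total dissipated: 11.169 μJ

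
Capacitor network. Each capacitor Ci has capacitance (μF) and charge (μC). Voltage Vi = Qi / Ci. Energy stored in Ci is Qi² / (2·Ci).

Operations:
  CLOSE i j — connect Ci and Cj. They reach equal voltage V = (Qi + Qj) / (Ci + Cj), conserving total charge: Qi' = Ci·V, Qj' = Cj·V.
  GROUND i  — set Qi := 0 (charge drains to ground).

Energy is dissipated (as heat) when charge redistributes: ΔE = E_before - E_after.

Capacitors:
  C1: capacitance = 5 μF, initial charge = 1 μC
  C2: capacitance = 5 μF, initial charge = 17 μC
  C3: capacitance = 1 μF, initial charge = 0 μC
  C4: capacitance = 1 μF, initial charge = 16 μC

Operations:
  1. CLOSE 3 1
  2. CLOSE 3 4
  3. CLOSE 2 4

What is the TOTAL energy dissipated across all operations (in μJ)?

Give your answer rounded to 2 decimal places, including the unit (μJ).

Initial: C1(5μF, Q=1μC, V=0.20V), C2(5μF, Q=17μC, V=3.40V), C3(1μF, Q=0μC, V=0.00V), C4(1μF, Q=16μC, V=16.00V)
Op 1: CLOSE 3-1: Q_total=1.00, C_total=6.00, V=0.17; Q3=0.17, Q1=0.83; dissipated=0.017
Op 2: CLOSE 3-4: Q_total=16.17, C_total=2.00, V=8.08; Q3=8.08, Q4=8.08; dissipated=62.674
Op 3: CLOSE 2-4: Q_total=25.08, C_total=6.00, V=4.18; Q2=20.90, Q4=4.18; dissipated=9.139
Total dissipated: 71.829 μJ

Answer: 71.83 μJ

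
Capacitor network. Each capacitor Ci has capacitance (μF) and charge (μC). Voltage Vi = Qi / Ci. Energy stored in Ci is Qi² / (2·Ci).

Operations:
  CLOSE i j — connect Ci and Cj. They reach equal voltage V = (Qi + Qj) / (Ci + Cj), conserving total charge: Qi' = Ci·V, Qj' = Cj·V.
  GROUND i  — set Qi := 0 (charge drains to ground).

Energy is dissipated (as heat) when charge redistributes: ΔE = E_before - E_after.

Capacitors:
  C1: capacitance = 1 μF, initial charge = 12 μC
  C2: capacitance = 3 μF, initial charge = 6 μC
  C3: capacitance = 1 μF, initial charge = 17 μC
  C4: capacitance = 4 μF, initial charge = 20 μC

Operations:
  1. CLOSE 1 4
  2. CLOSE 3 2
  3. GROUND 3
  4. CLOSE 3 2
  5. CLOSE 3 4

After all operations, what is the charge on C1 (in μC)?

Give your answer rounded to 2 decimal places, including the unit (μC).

Initial: C1(1μF, Q=12μC, V=12.00V), C2(3μF, Q=6μC, V=2.00V), C3(1μF, Q=17μC, V=17.00V), C4(4μF, Q=20μC, V=5.00V)
Op 1: CLOSE 1-4: Q_total=32.00, C_total=5.00, V=6.40; Q1=6.40, Q4=25.60; dissipated=19.600
Op 2: CLOSE 3-2: Q_total=23.00, C_total=4.00, V=5.75; Q3=5.75, Q2=17.25; dissipated=84.375
Op 3: GROUND 3: Q3=0; energy lost=16.531
Op 4: CLOSE 3-2: Q_total=17.25, C_total=4.00, V=4.31; Q3=4.31, Q2=12.94; dissipated=12.398
Op 5: CLOSE 3-4: Q_total=29.91, C_total=5.00, V=5.98; Q3=5.98, Q4=23.93; dissipated=1.743
Final charges: Q1=6.40, Q2=12.94, Q3=5.98, Q4=23.93

Answer: 6.40 μC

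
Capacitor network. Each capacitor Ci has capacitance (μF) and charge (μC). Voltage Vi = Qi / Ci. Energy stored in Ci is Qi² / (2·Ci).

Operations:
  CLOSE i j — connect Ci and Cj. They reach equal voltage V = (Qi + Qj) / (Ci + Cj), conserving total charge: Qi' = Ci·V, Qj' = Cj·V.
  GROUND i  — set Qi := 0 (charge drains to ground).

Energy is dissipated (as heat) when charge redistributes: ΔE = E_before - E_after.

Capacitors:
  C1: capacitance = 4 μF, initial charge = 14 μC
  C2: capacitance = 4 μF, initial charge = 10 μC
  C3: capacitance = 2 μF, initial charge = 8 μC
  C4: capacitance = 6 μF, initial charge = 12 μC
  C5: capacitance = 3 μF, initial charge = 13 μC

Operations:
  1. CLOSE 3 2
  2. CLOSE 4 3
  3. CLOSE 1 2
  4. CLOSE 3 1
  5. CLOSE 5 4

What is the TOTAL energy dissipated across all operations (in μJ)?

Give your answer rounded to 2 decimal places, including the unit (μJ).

Initial: C1(4μF, Q=14μC, V=3.50V), C2(4μF, Q=10μC, V=2.50V), C3(2μF, Q=8μC, V=4.00V), C4(6μF, Q=12μC, V=2.00V), C5(3μF, Q=13μC, V=4.33V)
Op 1: CLOSE 3-2: Q_total=18.00, C_total=6.00, V=3.00; Q3=6.00, Q2=12.00; dissipated=1.500
Op 2: CLOSE 4-3: Q_total=18.00, C_total=8.00, V=2.25; Q4=13.50, Q3=4.50; dissipated=0.750
Op 3: CLOSE 1-2: Q_total=26.00, C_total=8.00, V=3.25; Q1=13.00, Q2=13.00; dissipated=0.250
Op 4: CLOSE 3-1: Q_total=17.50, C_total=6.00, V=2.92; Q3=5.83, Q1=11.67; dissipated=0.667
Op 5: CLOSE 5-4: Q_total=26.50, C_total=9.00, V=2.94; Q5=8.83, Q4=17.67; dissipated=4.340
Total dissipated: 7.507 μJ

Answer: 7.51 μJ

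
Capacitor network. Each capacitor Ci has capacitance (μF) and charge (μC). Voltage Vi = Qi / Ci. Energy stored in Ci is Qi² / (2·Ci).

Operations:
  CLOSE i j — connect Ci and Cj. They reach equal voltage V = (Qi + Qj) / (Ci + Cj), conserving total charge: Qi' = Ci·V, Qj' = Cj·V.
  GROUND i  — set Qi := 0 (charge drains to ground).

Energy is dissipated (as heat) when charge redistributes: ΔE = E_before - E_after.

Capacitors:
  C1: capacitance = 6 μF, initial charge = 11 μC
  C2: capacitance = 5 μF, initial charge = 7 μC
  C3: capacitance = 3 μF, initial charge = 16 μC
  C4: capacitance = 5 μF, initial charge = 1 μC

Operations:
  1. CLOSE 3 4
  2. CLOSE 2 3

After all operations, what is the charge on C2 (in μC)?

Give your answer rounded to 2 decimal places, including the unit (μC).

Answer: 8.36 μC

Derivation:
Initial: C1(6μF, Q=11μC, V=1.83V), C2(5μF, Q=7μC, V=1.40V), C3(3μF, Q=16μC, V=5.33V), C4(5μF, Q=1μC, V=0.20V)
Op 1: CLOSE 3-4: Q_total=17.00, C_total=8.00, V=2.12; Q3=6.38, Q4=10.62; dissipated=24.704
Op 2: CLOSE 2-3: Q_total=13.38, C_total=8.00, V=1.67; Q2=8.36, Q3=5.02; dissipated=0.493
Final charges: Q1=11.00, Q2=8.36, Q3=5.02, Q4=10.62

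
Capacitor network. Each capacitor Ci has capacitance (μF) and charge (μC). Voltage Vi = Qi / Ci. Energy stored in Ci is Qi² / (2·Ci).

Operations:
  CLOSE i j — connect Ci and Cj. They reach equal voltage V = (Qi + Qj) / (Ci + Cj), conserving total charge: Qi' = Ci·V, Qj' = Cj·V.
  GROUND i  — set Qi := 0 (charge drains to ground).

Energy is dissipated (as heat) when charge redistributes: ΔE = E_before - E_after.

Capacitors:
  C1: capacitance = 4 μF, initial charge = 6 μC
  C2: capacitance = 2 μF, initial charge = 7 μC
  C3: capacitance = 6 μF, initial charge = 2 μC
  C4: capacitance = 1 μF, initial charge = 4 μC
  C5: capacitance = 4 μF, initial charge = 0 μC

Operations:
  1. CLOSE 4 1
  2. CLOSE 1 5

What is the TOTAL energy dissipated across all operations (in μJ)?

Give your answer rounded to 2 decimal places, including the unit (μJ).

Answer: 6.50 μJ

Derivation:
Initial: C1(4μF, Q=6μC, V=1.50V), C2(2μF, Q=7μC, V=3.50V), C3(6μF, Q=2μC, V=0.33V), C4(1μF, Q=4μC, V=4.00V), C5(4μF, Q=0μC, V=0.00V)
Op 1: CLOSE 4-1: Q_total=10.00, C_total=5.00, V=2.00; Q4=2.00, Q1=8.00; dissipated=2.500
Op 2: CLOSE 1-5: Q_total=8.00, C_total=8.00, V=1.00; Q1=4.00, Q5=4.00; dissipated=4.000
Total dissipated: 6.500 μJ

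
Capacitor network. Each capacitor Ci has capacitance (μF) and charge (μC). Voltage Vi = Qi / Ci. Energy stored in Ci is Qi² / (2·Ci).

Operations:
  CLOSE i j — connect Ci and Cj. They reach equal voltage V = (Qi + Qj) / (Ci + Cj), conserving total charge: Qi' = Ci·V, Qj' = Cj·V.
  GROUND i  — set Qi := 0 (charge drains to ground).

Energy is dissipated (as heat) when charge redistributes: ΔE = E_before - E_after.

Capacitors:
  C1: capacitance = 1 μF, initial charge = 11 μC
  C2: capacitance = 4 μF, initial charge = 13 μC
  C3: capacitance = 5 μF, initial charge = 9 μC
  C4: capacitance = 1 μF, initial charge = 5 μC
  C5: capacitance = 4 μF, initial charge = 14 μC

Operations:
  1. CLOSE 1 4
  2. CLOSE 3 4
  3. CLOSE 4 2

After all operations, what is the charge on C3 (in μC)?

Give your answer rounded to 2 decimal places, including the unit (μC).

Initial: C1(1μF, Q=11μC, V=11.00V), C2(4μF, Q=13μC, V=3.25V), C3(5μF, Q=9μC, V=1.80V), C4(1μF, Q=5μC, V=5.00V), C5(4μF, Q=14μC, V=3.50V)
Op 1: CLOSE 1-4: Q_total=16.00, C_total=2.00, V=8.00; Q1=8.00, Q4=8.00; dissipated=9.000
Op 2: CLOSE 3-4: Q_total=17.00, C_total=6.00, V=2.83; Q3=14.17, Q4=2.83; dissipated=16.017
Op 3: CLOSE 4-2: Q_total=15.83, C_total=5.00, V=3.17; Q4=3.17, Q2=12.67; dissipated=0.069
Final charges: Q1=8.00, Q2=12.67, Q3=14.17, Q4=3.17, Q5=14.00

Answer: 14.17 μC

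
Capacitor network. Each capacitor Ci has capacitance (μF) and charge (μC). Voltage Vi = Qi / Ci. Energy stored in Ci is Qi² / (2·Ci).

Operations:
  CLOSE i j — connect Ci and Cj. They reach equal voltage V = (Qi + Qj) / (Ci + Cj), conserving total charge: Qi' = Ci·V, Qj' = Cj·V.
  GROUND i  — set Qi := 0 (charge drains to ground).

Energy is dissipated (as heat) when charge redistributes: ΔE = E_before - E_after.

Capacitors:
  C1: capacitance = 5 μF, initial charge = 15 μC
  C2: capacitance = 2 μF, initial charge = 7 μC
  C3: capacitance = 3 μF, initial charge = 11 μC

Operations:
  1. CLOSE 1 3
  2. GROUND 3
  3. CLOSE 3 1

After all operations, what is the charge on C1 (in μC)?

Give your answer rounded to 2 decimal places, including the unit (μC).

Initial: C1(5μF, Q=15μC, V=3.00V), C2(2μF, Q=7μC, V=3.50V), C3(3μF, Q=11μC, V=3.67V)
Op 1: CLOSE 1-3: Q_total=26.00, C_total=8.00, V=3.25; Q1=16.25, Q3=9.75; dissipated=0.417
Op 2: GROUND 3: Q3=0; energy lost=15.844
Op 3: CLOSE 3-1: Q_total=16.25, C_total=8.00, V=2.03; Q3=6.09, Q1=10.16; dissipated=9.902
Final charges: Q1=10.16, Q2=7.00, Q3=6.09

Answer: 10.16 μC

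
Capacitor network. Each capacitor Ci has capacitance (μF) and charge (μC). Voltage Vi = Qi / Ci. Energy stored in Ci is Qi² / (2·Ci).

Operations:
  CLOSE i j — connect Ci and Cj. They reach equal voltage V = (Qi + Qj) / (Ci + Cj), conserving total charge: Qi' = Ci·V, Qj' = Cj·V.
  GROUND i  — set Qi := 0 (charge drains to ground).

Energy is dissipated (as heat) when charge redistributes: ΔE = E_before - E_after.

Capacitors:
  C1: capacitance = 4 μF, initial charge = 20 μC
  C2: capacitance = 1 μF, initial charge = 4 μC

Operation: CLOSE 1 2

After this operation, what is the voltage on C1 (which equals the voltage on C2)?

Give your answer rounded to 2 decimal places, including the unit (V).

Answer: 4.80 V

Derivation:
Initial: C1(4μF, Q=20μC, V=5.00V), C2(1μF, Q=4μC, V=4.00V)
Op 1: CLOSE 1-2: Q_total=24.00, C_total=5.00, V=4.80; Q1=19.20, Q2=4.80; dissipated=0.400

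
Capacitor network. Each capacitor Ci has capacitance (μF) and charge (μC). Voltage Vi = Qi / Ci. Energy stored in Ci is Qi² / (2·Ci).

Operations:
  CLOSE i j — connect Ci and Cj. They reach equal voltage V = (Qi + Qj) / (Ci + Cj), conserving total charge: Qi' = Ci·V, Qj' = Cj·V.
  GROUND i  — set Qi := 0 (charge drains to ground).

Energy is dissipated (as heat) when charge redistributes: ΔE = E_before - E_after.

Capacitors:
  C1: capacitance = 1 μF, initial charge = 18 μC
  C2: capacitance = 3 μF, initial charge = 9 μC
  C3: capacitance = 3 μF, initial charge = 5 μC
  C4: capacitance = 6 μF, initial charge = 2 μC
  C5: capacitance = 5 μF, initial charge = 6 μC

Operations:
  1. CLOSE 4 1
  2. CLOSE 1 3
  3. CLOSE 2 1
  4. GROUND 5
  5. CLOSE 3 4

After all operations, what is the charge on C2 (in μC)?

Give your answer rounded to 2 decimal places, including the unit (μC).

Answer: 8.22 μC

Derivation:
Initial: C1(1μF, Q=18μC, V=18.00V), C2(3μF, Q=9μC, V=3.00V), C3(3μF, Q=5μC, V=1.67V), C4(6μF, Q=2μC, V=0.33V), C5(5μF, Q=6μC, V=1.20V)
Op 1: CLOSE 4-1: Q_total=20.00, C_total=7.00, V=2.86; Q4=17.14, Q1=2.86; dissipated=133.762
Op 2: CLOSE 1-3: Q_total=7.86, C_total=4.00, V=1.96; Q1=1.96, Q3=5.89; dissipated=0.531
Op 3: CLOSE 2-1: Q_total=10.96, C_total=4.00, V=2.74; Q2=8.22, Q1=2.74; dissipated=0.402
Op 4: GROUND 5: Q5=0; energy lost=3.600
Op 5: CLOSE 3-4: Q_total=23.04, C_total=9.00, V=2.56; Q3=7.68, Q4=15.36; dissipated=0.797
Final charges: Q1=2.74, Q2=8.22, Q3=7.68, Q4=15.36, Q5=0.00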